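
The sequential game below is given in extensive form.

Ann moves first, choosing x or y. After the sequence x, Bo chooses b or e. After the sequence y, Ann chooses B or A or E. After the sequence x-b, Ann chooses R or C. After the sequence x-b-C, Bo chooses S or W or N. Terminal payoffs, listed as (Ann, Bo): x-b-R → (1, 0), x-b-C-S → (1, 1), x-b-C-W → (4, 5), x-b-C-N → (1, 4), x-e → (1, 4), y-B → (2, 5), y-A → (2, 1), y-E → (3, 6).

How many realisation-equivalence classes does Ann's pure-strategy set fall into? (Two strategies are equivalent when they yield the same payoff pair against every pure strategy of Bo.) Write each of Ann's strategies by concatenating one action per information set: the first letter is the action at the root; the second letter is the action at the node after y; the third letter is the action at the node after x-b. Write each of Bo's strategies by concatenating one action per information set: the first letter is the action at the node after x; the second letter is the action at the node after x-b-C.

5

Ann has 12 pure strategies: xBR, xBC, xAR, xAC, xER, xEC, yBR, yBC, yAR, yAC, yER, yEC. Columns: bS, bW, bN, eS, eW, eN.
{xBR, xAR, xER} → row (1,0) (1,0) (1,0) (1,4) (1,4) (1,4)
{xBC, xAC, xEC} → row (1,1) (4,5) (1,4) (1,4) (1,4) (1,4)
{yBR, yBC} → row (2,5) (2,5) (2,5) (2,5) (2,5) (2,5)
{yAR, yAC} → row (2,1) (2,1) (2,1) (2,1) (2,1) (2,1)
{yER, yEC} → row (3,6) (3,6) (3,6) (3,6) (3,6) (3,6)
That's 5 distinct rows out of 12 strategies.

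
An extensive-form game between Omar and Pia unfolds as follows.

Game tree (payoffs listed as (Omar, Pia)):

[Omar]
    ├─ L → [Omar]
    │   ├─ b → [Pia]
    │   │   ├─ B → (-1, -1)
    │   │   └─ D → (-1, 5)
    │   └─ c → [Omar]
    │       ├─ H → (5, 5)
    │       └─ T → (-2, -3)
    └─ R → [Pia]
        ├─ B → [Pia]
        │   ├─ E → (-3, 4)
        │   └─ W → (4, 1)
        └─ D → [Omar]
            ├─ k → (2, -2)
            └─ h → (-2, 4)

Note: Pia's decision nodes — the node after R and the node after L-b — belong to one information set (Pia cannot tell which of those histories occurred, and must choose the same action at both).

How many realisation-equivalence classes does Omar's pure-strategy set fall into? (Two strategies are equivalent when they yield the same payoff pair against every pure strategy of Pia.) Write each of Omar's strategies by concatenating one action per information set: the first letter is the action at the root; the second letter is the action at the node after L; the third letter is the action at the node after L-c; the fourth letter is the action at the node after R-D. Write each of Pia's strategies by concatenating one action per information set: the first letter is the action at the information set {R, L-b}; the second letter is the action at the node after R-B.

5

Omar has 16 pure strategies: LbHk, LbHh, LbTk, LbTh, LcHk, LcHh, LcTk, LcTh, RbHk, RbHh, RbTk, RbTh, RcHk, RcHh, RcTk, RcTh. Columns: BE, BW, DE, DW.
{LbHk, LbHh, LbTk, LbTh} → row (-1,-1) (-1,-1) (-1,5) (-1,5)
{LcHk, LcHh} → row (5,5) (5,5) (5,5) (5,5)
{LcTk, LcTh} → row (-2,-3) (-2,-3) (-2,-3) (-2,-3)
{RbHk, RbTk, RcHk, RcTk} → row (-3,4) (4,1) (2,-2) (2,-2)
{RbHh, RbTh, RcHh, RcTh} → row (-3,4) (4,1) (-2,4) (-2,4)
That's 5 distinct rows out of 16 strategies.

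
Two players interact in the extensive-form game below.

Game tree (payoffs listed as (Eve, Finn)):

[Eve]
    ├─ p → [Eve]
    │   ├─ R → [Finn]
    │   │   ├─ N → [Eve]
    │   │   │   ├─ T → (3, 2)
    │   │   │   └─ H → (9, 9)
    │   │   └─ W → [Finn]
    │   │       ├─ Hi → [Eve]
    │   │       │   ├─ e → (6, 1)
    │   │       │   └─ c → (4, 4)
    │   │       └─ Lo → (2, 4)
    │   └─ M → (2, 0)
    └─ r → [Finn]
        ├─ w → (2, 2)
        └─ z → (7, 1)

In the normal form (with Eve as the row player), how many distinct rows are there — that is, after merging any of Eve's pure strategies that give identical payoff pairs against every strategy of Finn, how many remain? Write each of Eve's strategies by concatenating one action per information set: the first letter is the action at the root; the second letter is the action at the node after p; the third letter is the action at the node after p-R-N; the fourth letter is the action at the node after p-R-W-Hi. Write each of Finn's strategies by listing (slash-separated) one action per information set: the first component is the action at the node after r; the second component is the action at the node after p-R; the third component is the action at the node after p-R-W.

6

Eve has 16 pure strategies: pRTe, pRTc, pRHe, pRHc, pMTe, pMTc, pMHe, pMHc, rRTe, rRTc, rRHe, rRHc, rMTe, rMTc, rMHe, rMHc. Columns: w/N/Hi, w/N/Lo, w/W/Hi, w/W/Lo, z/N/Hi, z/N/Lo, z/W/Hi, z/W/Lo.
{pRTe} → row (3,2) (3,2) (6,1) (2,4) (3,2) (3,2) (6,1) (2,4)
{pRTc} → row (3,2) (3,2) (4,4) (2,4) (3,2) (3,2) (4,4) (2,4)
{pRHe} → row (9,9) (9,9) (6,1) (2,4) (9,9) (9,9) (6,1) (2,4)
{pRHc} → row (9,9) (9,9) (4,4) (2,4) (9,9) (9,9) (4,4) (2,4)
{pMTe, pMTc, pMHe, pMHc} → row (2,0) (2,0) (2,0) (2,0) (2,0) (2,0) (2,0) (2,0)
{rRTe, rRTc, rRHe, rRHc, rMTe, rMTc, rMHe, rMHc} → row (2,2) (2,2) (2,2) (2,2) (7,1) (7,1) (7,1) (7,1)
That's 6 distinct rows out of 16 strategies.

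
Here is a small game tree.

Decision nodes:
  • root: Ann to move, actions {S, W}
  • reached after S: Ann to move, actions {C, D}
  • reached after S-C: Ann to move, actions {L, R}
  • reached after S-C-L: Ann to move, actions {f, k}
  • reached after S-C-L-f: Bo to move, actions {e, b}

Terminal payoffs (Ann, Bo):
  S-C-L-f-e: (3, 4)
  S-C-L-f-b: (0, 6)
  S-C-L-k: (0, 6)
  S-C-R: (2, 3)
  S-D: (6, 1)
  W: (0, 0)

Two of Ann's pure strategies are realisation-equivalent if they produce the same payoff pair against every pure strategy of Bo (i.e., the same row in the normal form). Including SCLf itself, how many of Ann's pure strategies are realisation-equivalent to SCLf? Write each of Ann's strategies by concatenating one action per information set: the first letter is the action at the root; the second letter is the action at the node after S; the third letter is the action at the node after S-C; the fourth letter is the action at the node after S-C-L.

1

Row for SCLf (columns e, b): (3,4) (0,6).
Every one of Ann's information sets is on the play path for some reply by Bo when Ann follows SCLf.
Changing the action at any of them therefore changes at least one column, so only SCLf itself gives this row.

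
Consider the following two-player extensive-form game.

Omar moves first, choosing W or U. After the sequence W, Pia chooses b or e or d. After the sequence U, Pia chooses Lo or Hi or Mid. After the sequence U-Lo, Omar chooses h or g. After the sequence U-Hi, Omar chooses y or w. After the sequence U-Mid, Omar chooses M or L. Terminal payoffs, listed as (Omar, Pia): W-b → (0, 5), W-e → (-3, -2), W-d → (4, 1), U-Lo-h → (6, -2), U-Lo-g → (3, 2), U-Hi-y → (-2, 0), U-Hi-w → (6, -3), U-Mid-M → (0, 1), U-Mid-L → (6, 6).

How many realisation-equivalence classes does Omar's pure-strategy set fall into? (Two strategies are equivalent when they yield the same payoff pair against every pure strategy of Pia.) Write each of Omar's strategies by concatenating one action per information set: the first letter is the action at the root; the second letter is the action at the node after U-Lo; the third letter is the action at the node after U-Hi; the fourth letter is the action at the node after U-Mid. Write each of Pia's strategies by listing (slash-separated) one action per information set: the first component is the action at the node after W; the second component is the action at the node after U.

9

Omar has 16 pure strategies: WhyM, WhyL, WhwM, WhwL, WgyM, WgyL, WgwM, WgwL, UhyM, UhyL, UhwM, UhwL, UgyM, UgyL, UgwM, UgwL. Columns: b/Lo, b/Hi, b/Mid, e/Lo, e/Hi, e/Mid, d/Lo, d/Hi, d/Mid.
{WhyM, WhyL, WhwM, WhwL, WgyM, WgyL, WgwM, WgwL} → row (0,5) (0,5) (0,5) (-3,-2) (-3,-2) (-3,-2) (4,1) (4,1) (4,1)
{UhyM} → row (6,-2) (-2,0) (0,1) (6,-2) (-2,0) (0,1) (6,-2) (-2,0) (0,1)
{UhyL} → row (6,-2) (-2,0) (6,6) (6,-2) (-2,0) (6,6) (6,-2) (-2,0) (6,6)
{UhwM} → row (6,-2) (6,-3) (0,1) (6,-2) (6,-3) (0,1) (6,-2) (6,-3) (0,1)
{UhwL} → row (6,-2) (6,-3) (6,6) (6,-2) (6,-3) (6,6) (6,-2) (6,-3) (6,6)
{UgyM} → row (3,2) (-2,0) (0,1) (3,2) (-2,0) (0,1) (3,2) (-2,0) (0,1)
{UgyL} → row (3,2) (-2,0) (6,6) (3,2) (-2,0) (6,6) (3,2) (-2,0) (6,6)
{UgwM} → row (3,2) (6,-3) (0,1) (3,2) (6,-3) (0,1) (3,2) (6,-3) (0,1)
{UgwL} → row (3,2) (6,-3) (6,6) (3,2) (6,-3) (6,6) (3,2) (6,-3) (6,6)
That's 9 distinct rows out of 16 strategies.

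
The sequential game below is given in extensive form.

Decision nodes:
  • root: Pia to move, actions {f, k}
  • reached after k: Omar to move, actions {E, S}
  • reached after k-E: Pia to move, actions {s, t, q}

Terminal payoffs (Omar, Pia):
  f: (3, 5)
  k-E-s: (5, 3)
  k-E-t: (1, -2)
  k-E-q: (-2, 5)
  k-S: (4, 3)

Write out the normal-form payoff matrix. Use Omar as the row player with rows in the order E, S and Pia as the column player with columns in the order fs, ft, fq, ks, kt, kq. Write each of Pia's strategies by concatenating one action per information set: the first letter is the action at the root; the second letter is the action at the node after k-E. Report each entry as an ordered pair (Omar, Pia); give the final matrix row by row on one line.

E: (3,5) (3,5) (3,5) (5,3) (1,-2) (-2,5) | S: (3,5) (3,5) (3,5) (4,3) (4,3) (4,3)

Row E: fs→(3,5), ft→(3,5), fq→(3,5), ks→(5,3), kt→(1,-2), kq→(-2,5)
Row S: fs→(3,5), ft→(3,5), fq→(3,5), ks→(4,3), kt→(4,3), kq→(4,3)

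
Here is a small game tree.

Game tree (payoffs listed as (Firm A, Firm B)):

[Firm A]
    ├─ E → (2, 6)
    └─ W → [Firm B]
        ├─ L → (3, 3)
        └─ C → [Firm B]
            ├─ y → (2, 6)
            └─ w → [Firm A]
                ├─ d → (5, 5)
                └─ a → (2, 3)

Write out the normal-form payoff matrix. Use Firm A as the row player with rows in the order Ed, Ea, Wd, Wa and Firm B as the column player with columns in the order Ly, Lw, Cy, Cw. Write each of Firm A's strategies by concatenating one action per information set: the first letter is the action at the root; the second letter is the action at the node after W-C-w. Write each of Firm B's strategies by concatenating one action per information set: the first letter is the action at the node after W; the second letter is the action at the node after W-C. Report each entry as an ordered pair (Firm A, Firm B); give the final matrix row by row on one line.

Ed: (2,6) (2,6) (2,6) (2,6) | Ea: (2,6) (2,6) (2,6) (2,6) | Wd: (3,3) (3,3) (2,6) (5,5) | Wa: (3,3) (3,3) (2,6) (2,3)

           Ly       Lw       Cy       Cw
  Ed    (2,6)    (2,6)    (2,6)    (2,6)
  Ea    (2,6)    (2,6)    (2,6)    (2,6)
  Wd    (3,3)    (3,3)    (2,6)    (5,5)
  Wa    (3,3)    (3,3)    (2,6)    (2,3)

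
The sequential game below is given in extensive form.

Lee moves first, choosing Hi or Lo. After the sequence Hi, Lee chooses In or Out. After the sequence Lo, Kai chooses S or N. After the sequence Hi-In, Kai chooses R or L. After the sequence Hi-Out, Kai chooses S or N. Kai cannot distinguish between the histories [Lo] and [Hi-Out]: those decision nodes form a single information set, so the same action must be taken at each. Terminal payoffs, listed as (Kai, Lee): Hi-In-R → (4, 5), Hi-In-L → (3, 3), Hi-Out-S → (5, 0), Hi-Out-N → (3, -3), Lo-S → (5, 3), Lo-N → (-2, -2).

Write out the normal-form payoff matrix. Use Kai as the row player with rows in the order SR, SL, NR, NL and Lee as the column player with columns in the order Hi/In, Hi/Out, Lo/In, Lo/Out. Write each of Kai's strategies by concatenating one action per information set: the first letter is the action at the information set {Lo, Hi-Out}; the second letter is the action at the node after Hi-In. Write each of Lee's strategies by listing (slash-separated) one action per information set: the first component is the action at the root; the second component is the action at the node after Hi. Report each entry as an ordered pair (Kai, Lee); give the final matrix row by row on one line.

SR: (4,5) (5,0) (5,3) (5,3) | SL: (3,3) (5,0) (5,3) (5,3) | NR: (4,5) (3,-3) (-2,-2) (-2,-2) | NL: (3,3) (3,-3) (-2,-2) (-2,-2)

Row SR: Hi/In→(4,5), Hi/Out→(5,0), Lo/In→(5,3), Lo/Out→(5,3)
Row SL: Hi/In→(3,3), Hi/Out→(5,0), Lo/In→(5,3), Lo/Out→(5,3)
Row NR: Hi/In→(4,5), Hi/Out→(3,-3), Lo/In→(-2,-2), Lo/Out→(-2,-2)
Row NL: Hi/In→(3,3), Hi/Out→(3,-3), Lo/In→(-2,-2), Lo/Out→(-2,-2)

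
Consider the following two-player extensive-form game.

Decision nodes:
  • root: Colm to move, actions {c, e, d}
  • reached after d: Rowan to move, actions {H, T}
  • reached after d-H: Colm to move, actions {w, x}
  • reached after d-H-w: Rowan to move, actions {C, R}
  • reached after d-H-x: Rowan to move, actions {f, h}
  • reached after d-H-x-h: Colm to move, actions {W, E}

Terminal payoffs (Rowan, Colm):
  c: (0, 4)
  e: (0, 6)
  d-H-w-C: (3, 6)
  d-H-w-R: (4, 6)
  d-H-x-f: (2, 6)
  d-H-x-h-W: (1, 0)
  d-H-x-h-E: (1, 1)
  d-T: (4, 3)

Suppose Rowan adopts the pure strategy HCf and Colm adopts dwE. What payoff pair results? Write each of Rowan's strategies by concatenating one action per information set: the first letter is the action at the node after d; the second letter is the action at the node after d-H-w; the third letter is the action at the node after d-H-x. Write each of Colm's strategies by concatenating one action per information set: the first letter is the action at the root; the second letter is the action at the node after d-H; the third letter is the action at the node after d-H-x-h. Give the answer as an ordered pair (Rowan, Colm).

(3, 6)

Trace the play path from the root:
  Colm plays d
  Rowan plays H at [d]
  Colm plays w at [d-H]
  Rowan plays C at [d-H-w]
→ terminal payoff (3, 6).
(Rowan's choice at the node after d-H-x is never reached on this path, so it doesn't affect the outcome.)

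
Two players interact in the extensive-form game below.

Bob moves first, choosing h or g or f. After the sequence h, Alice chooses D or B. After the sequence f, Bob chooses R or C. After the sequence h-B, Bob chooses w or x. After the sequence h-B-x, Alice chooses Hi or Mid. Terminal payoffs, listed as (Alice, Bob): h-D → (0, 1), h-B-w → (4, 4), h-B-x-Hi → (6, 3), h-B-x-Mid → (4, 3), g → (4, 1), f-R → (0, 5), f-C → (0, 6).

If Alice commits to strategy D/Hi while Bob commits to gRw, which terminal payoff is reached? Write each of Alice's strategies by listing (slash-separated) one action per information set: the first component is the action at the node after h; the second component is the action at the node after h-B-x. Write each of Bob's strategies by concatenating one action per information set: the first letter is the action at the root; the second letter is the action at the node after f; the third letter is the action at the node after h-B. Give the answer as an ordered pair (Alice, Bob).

Trace the play path from the root:
  Bob plays g
→ terminal payoff (4, 1).
(Alice's choice at the node after h is never reached on this path, so it doesn't affect the outcome.)

(4, 1)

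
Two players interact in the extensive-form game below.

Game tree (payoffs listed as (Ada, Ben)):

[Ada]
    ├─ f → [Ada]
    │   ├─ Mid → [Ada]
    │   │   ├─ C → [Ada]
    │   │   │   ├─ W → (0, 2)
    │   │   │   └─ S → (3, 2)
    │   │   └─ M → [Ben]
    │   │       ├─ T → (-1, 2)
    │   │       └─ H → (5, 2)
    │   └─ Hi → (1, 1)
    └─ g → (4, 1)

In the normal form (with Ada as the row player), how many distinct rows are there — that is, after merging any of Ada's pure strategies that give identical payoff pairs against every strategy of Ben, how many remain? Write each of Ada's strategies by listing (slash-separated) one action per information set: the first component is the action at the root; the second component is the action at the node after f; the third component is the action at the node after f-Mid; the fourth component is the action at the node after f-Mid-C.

Ada has 16 pure strategies: f/Mid/C/W, f/Mid/C/S, f/Mid/M/W, f/Mid/M/S, f/Hi/C/W, f/Hi/C/S, f/Hi/M/W, f/Hi/M/S, g/Mid/C/W, g/Mid/C/S, g/Mid/M/W, g/Mid/M/S, g/Hi/C/W, g/Hi/C/S, g/Hi/M/W, g/Hi/M/S. Columns: T, H.
{f/Mid/C/W} → row (0,2) (0,2)
{f/Mid/C/S} → row (3,2) (3,2)
{f/Mid/M/W, f/Mid/M/S} → row (-1,2) (5,2)
{f/Hi/C/W, f/Hi/C/S, f/Hi/M/W, f/Hi/M/S} → row (1,1) (1,1)
{g/Mid/C/W, g/Mid/C/S, g/Mid/M/W, g/Mid/M/S, g/Hi/C/W, g/Hi/C/S, g/Hi/M/W, g/Hi/M/S} → row (4,1) (4,1)
That's 5 distinct rows out of 16 strategies.

5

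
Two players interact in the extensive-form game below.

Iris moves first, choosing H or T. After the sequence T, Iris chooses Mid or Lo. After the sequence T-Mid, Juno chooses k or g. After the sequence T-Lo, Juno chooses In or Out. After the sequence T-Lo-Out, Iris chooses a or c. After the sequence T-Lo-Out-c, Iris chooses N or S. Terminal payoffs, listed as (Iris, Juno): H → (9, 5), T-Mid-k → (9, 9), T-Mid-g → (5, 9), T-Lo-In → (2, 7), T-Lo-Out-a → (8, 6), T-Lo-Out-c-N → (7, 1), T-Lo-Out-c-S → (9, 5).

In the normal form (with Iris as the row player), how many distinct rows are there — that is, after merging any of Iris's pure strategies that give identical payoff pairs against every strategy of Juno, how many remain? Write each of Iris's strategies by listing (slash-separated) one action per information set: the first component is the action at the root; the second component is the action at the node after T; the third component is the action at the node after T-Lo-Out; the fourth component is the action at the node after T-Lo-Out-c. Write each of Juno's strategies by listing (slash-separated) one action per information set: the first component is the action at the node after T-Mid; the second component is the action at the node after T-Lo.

Iris has 16 pure strategies: H/Mid/a/N, H/Mid/a/S, H/Mid/c/N, H/Mid/c/S, H/Lo/a/N, H/Lo/a/S, H/Lo/c/N, H/Lo/c/S, T/Mid/a/N, T/Mid/a/S, T/Mid/c/N, T/Mid/c/S, T/Lo/a/N, T/Lo/a/S, T/Lo/c/N, T/Lo/c/S. Columns: k/In, k/Out, g/In, g/Out.
{H/Mid/a/N, H/Mid/a/S, H/Mid/c/N, H/Mid/c/S, H/Lo/a/N, H/Lo/a/S, H/Lo/c/N, H/Lo/c/S} → row (9,5) (9,5) (9,5) (9,5)
{T/Mid/a/N, T/Mid/a/S, T/Mid/c/N, T/Mid/c/S} → row (9,9) (9,9) (5,9) (5,9)
{T/Lo/a/N, T/Lo/a/S} → row (2,7) (8,6) (2,7) (8,6)
{T/Lo/c/N} → row (2,7) (7,1) (2,7) (7,1)
{T/Lo/c/S} → row (2,7) (9,5) (2,7) (9,5)
That's 5 distinct rows out of 16 strategies.

5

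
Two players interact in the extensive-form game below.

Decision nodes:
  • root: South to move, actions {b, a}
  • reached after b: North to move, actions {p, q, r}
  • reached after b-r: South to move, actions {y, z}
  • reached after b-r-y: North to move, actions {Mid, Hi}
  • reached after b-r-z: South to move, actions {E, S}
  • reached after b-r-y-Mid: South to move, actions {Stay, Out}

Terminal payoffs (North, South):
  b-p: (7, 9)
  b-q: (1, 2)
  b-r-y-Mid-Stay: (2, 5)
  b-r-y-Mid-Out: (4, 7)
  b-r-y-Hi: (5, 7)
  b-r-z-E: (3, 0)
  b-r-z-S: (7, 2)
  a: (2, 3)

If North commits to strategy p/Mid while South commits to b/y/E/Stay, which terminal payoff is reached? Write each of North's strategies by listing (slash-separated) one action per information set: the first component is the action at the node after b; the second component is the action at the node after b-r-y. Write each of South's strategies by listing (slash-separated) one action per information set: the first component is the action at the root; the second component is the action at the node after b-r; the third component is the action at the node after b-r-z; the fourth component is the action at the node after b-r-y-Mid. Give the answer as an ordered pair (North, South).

Trace the play path from the root:
  South plays b
  North plays p at [b]
→ terminal payoff (7, 9).
(North's choice at the node after b-r-y is never reached on this path, so it doesn't affect the outcome.)

(7, 9)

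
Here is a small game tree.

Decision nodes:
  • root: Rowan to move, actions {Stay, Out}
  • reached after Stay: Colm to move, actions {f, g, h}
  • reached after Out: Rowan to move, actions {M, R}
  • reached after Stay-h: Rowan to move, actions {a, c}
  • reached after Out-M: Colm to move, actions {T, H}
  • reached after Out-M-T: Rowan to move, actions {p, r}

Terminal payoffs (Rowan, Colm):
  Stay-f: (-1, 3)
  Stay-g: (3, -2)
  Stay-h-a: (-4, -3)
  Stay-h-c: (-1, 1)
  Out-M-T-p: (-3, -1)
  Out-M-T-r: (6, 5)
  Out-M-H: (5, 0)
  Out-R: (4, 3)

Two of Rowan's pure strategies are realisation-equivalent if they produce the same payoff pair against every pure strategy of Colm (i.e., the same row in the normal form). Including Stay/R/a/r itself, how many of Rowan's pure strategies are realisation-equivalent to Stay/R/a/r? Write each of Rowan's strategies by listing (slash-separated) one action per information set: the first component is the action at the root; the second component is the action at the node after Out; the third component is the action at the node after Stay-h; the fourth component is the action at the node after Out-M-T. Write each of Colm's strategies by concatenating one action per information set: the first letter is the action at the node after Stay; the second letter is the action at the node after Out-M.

Row for Stay/R/a/r (columns fT, fH, gT, gH, hT, hH): (-1,3) (-1,3) (3,-2) (3,-2) (-4,-3) (-4,-3).
Under Stay/R/a/r, Rowan's choice at the node after Out and at the node after Out-M-T can never be reached regardless of what Colm does, so varying those choices leaves every outcome unchanged.
Holding the reachable choices fixed and varying the unreachable ones freely already gives 2 × 2 = 4 equivalent strategies.
No other strategy reproduces this row, so those 4 are the full class: Stay/M/a/p, Stay/M/a/r, Stay/R/a/p, Stay/R/a/r.

4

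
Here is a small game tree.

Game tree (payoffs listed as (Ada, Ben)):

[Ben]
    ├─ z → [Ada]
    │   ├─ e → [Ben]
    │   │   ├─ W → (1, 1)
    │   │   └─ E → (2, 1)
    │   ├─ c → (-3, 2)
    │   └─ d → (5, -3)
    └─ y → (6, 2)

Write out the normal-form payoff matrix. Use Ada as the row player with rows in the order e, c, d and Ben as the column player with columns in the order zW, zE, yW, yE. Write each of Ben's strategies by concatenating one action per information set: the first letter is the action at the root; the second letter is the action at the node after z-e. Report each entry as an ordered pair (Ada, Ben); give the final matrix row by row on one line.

           zW       zE       yW       yE
   e    (1,1)    (2,1)    (6,2)    (6,2)
   c   (-3,2)   (-3,2)    (6,2)    (6,2)
   d   (5,-3)   (5,-3)    (6,2)    (6,2)

e: (1,1) (2,1) (6,2) (6,2) | c: (-3,2) (-3,2) (6,2) (6,2) | d: (5,-3) (5,-3) (6,2) (6,2)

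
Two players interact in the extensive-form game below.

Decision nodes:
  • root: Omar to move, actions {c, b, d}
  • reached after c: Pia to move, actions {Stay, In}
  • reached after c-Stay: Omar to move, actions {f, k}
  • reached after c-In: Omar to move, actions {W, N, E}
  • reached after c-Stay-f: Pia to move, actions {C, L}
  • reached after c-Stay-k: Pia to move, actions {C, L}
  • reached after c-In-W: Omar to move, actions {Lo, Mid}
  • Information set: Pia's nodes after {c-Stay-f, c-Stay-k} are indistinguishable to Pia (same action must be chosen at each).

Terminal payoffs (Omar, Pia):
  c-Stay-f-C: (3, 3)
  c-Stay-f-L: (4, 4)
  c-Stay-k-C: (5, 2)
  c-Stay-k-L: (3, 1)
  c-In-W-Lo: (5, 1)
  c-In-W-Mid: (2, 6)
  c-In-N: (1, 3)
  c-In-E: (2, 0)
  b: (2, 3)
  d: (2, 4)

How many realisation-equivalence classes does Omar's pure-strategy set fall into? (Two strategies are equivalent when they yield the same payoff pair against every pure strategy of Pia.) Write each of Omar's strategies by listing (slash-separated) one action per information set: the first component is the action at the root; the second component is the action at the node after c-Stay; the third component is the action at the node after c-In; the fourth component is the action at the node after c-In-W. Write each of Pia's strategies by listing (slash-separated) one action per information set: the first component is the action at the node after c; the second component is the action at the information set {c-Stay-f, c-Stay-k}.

Omar has 36 pure strategies: c/f/W/Lo, c/f/W/Mid, c/f/N/Lo, c/f/N/Mid, c/f/E/Lo, c/f/E/Mid, c/k/W/Lo, c/k/W/Mid, c/k/N/Lo, c/k/N/Mid, c/k/E/Lo, c/k/E/Mid, b/f/W/Lo, b/f/W/Mid, b/f/N/Lo, b/f/N/Mid, b/f/E/Lo, b/f/E/Mid, b/k/W/Lo, b/k/W/Mid, b/k/N/Lo, b/k/N/Mid, b/k/E/Lo, b/k/E/Mid, d/f/W/Lo, d/f/W/Mid, d/f/N/Lo, d/f/N/Mid, d/f/E/Lo, d/f/E/Mid, d/k/W/Lo, d/k/W/Mid, d/k/N/Lo, d/k/N/Mid, d/k/E/Lo, d/k/E/Mid. Columns: Stay/C, Stay/L, In/C, In/L.
{c/f/W/Lo} → row (3,3) (4,4) (5,1) (5,1)
{c/f/W/Mid} → row (3,3) (4,4) (2,6) (2,6)
{c/f/N/Lo, c/f/N/Mid} → row (3,3) (4,4) (1,3) (1,3)
{c/f/E/Lo, c/f/E/Mid} → row (3,3) (4,4) (2,0) (2,0)
{c/k/W/Lo} → row (5,2) (3,1) (5,1) (5,1)
{c/k/W/Mid} → row (5,2) (3,1) (2,6) (2,6)
{c/k/N/Lo, c/k/N/Mid} → row (5,2) (3,1) (1,3) (1,3)
{c/k/E/Lo, c/k/E/Mid} → row (5,2) (3,1) (2,0) (2,0)
{b/f/W/Lo, b/f/W/Mid, b/f/N/Lo, b/f/N/Mid, b/f/E/Lo, b/f/E/Mid, b/k/W/Lo, b/k/W/Mid, b/k/N/Lo, b/k/N/Mid, b/k/E/Lo, b/k/E/Mid} → row (2,3) (2,3) (2,3) (2,3)
{d/f/W/Lo, d/f/W/Mid, d/f/N/Lo, d/f/N/Mid, d/f/E/Lo, d/f/E/Mid, d/k/W/Lo, d/k/W/Mid, d/k/N/Lo, d/k/N/Mid, d/k/E/Lo, d/k/E/Mid} → row (2,4) (2,4) (2,4) (2,4)
That's 10 distinct rows out of 36 strategies.

10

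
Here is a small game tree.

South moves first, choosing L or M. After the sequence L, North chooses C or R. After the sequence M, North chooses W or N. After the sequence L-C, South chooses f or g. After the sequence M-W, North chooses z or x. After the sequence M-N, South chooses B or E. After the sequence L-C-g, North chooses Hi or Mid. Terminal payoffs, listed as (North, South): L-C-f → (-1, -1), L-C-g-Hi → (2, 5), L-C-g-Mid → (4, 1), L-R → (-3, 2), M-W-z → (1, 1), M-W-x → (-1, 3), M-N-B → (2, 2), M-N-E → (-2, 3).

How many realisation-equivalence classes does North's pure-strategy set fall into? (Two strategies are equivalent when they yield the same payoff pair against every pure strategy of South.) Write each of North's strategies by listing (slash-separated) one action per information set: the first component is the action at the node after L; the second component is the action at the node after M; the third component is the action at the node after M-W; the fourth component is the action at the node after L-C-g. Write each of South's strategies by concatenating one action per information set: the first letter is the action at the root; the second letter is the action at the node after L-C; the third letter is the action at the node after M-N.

9

North has 16 pure strategies: C/W/z/Hi, C/W/z/Mid, C/W/x/Hi, C/W/x/Mid, C/N/z/Hi, C/N/z/Mid, C/N/x/Hi, C/N/x/Mid, R/W/z/Hi, R/W/z/Mid, R/W/x/Hi, R/W/x/Mid, R/N/z/Hi, R/N/z/Mid, R/N/x/Hi, R/N/x/Mid. Columns: LfB, LfE, LgB, LgE, MfB, MfE, MgB, MgE.
{C/W/z/Hi} → row (-1,-1) (-1,-1) (2,5) (2,5) (1,1) (1,1) (1,1) (1,1)
{C/W/z/Mid} → row (-1,-1) (-1,-1) (4,1) (4,1) (1,1) (1,1) (1,1) (1,1)
{C/W/x/Hi} → row (-1,-1) (-1,-1) (2,5) (2,5) (-1,3) (-1,3) (-1,3) (-1,3)
{C/W/x/Mid} → row (-1,-1) (-1,-1) (4,1) (4,1) (-1,3) (-1,3) (-1,3) (-1,3)
{C/N/z/Hi, C/N/x/Hi} → row (-1,-1) (-1,-1) (2,5) (2,5) (2,2) (-2,3) (2,2) (-2,3)
{C/N/z/Mid, C/N/x/Mid} → row (-1,-1) (-1,-1) (4,1) (4,1) (2,2) (-2,3) (2,2) (-2,3)
{R/W/z/Hi, R/W/z/Mid} → row (-3,2) (-3,2) (-3,2) (-3,2) (1,1) (1,1) (1,1) (1,1)
{R/W/x/Hi, R/W/x/Mid} → row (-3,2) (-3,2) (-3,2) (-3,2) (-1,3) (-1,3) (-1,3) (-1,3)
{R/N/z/Hi, R/N/z/Mid, R/N/x/Hi, R/N/x/Mid} → row (-3,2) (-3,2) (-3,2) (-3,2) (2,2) (-2,3) (2,2) (-2,3)
That's 9 distinct rows out of 16 strategies.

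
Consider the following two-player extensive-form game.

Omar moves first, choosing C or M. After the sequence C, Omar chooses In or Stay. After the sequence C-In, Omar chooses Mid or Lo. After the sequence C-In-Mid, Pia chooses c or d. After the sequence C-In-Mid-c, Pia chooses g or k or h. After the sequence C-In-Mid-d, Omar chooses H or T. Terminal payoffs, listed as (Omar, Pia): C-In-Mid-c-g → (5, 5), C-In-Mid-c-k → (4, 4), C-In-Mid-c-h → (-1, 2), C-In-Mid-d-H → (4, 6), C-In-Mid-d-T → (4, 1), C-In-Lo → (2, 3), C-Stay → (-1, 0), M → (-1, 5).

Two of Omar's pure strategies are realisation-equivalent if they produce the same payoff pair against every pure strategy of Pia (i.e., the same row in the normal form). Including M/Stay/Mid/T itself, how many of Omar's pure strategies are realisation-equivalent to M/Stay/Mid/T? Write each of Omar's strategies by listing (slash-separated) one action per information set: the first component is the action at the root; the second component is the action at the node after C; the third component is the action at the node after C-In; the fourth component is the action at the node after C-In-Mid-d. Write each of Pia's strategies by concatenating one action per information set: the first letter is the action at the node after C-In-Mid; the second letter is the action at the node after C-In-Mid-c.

Row for M/Stay/Mid/T (columns cg, ck, ch, dg, dk, dh): (-1,5) (-1,5) (-1,5) (-1,5) (-1,5) (-1,5).
Under M/Stay/Mid/T, Omar's choice at the node after C and at the node after C-In and at the node after C-In-Mid-d can never be reached regardless of what Pia does, so varying those choices leaves every outcome unchanged.
Holding the reachable choices fixed and varying the unreachable ones freely already gives 2 × 2 × 2 = 8 equivalent strategies.
No other strategy reproduces this row, so those 8 are the full class: M/In/Mid/H, M/In/Mid/T, M/In/Lo/H, M/In/Lo/T, M/Stay/Mid/H, M/Stay/Mid/T, M/Stay/Lo/H, M/Stay/Lo/T.

8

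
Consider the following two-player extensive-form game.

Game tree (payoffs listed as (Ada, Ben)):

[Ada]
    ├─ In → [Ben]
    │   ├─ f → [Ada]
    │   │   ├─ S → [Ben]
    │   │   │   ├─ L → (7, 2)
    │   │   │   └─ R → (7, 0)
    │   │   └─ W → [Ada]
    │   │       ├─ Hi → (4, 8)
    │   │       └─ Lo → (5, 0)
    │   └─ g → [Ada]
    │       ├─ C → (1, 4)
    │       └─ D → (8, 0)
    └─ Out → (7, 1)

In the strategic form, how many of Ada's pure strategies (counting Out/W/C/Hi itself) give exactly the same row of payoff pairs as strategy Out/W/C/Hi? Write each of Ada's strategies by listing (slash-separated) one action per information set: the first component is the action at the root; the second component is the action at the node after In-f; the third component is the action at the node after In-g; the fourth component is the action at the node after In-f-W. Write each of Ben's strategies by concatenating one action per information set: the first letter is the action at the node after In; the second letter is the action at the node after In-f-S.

Row for Out/W/C/Hi (columns fL, fR, gL, gR): (7,1) (7,1) (7,1) (7,1).
Under Out/W/C/Hi, Ada's choice at the node after In-f and at the node after In-g and at the node after In-f-W can never be reached regardless of what Ben does, so varying those choices leaves every outcome unchanged.
Holding the reachable choices fixed and varying the unreachable ones freely already gives 2 × 2 × 2 = 8 equivalent strategies.
No other strategy reproduces this row, so those 8 are the full class: Out/S/C/Hi, Out/S/C/Lo, Out/S/D/Hi, Out/S/D/Lo, Out/W/C/Hi, Out/W/C/Lo, Out/W/D/Hi, Out/W/D/Lo.

8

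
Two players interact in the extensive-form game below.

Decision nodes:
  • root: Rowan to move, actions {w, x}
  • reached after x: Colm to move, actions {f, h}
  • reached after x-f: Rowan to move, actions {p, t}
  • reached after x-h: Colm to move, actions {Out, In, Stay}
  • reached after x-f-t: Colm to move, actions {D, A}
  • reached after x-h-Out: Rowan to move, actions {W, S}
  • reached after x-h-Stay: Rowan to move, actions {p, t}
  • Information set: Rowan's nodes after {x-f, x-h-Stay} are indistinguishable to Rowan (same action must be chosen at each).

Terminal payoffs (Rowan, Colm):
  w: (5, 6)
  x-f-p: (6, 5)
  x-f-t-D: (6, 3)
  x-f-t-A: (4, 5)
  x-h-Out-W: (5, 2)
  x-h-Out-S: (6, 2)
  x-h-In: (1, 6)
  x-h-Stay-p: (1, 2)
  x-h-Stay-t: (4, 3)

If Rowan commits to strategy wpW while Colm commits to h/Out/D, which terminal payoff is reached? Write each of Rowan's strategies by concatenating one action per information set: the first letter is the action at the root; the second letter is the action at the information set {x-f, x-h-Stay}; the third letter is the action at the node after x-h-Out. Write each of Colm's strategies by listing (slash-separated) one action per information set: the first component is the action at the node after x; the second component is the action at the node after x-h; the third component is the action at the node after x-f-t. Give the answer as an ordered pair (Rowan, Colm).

Trace the play path from the root:
  Rowan plays w
→ terminal payoff (5, 6).
(Rowan's choice at the information set {x-f, x-h-Stay} is never reached on this path, so it doesn't affect the outcome.)

(5, 6)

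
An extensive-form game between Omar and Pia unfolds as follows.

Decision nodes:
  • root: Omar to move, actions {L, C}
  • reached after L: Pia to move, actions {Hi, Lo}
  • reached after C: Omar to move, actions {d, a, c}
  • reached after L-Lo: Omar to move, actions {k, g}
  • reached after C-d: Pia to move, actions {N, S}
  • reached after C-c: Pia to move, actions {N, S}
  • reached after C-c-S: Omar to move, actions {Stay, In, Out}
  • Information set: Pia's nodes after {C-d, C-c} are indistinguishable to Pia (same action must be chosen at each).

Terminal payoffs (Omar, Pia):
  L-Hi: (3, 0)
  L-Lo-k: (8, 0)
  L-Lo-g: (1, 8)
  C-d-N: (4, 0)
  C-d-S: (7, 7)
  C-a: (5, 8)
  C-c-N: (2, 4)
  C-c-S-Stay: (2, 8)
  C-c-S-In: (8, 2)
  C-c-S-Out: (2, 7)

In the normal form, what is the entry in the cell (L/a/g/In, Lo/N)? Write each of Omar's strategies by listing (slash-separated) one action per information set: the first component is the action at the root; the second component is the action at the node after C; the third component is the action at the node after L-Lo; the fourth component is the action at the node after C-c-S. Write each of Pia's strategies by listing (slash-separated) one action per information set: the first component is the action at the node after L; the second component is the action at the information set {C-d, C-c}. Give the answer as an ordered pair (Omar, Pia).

(1, 8)

Trace the play path from the root:
  Omar plays L
  Pia plays Lo at [L]
  Omar plays g at [L-Lo]
→ terminal payoff (1, 8).
(Omar's choice at the node after C is never reached on this path, so it doesn't affect the outcome.)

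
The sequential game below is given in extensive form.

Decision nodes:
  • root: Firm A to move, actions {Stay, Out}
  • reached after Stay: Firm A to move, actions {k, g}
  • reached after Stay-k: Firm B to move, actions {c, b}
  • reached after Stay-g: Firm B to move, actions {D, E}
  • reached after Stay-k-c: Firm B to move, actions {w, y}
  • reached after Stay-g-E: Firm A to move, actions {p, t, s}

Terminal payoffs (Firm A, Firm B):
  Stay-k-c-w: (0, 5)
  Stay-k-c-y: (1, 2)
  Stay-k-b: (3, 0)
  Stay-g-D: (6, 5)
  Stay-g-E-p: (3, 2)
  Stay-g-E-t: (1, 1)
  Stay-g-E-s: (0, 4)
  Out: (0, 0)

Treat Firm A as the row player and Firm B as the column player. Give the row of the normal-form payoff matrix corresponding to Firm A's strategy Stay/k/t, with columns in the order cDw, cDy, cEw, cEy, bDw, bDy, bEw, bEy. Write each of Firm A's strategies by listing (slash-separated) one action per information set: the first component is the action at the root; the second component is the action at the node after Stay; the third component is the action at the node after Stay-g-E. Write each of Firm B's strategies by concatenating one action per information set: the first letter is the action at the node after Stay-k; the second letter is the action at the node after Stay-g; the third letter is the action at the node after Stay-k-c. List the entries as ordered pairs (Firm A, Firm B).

vs cDw: Firm A plays Stay → Firm A plays k at [Stay] → Firm B plays c at [Stay-k] → Firm B plays w at [Stay-k-c] → (0, 5)
vs cDy: Firm A plays Stay → Firm A plays k at [Stay] → Firm B plays c at [Stay-k] → Firm B plays y at [Stay-k-c] → (1, 2)
vs cEw: Firm A plays Stay → Firm A plays k at [Stay] → Firm B plays c at [Stay-k] → Firm B plays w at [Stay-k-c] → (0, 5)
vs cEy: Firm A plays Stay → Firm A plays k at [Stay] → Firm B plays c at [Stay-k] → Firm B plays y at [Stay-k-c] → (1, 2)
vs bDw: Firm A plays Stay → Firm A plays k at [Stay] → Firm B plays b at [Stay-k] → (3, 0)
vs bDy: Firm A plays Stay → Firm A plays k at [Stay] → Firm B plays b at [Stay-k] → (3, 0)
vs bEw: Firm A plays Stay → Firm A plays k at [Stay] → Firm B plays b at [Stay-k] → (3, 0)
vs bEy: Firm A plays Stay → Firm A plays k at [Stay] → Firm B plays b at [Stay-k] → (3, 0)

(0,5) (1,2) (0,5) (1,2) (3,0) (3,0) (3,0) (3,0)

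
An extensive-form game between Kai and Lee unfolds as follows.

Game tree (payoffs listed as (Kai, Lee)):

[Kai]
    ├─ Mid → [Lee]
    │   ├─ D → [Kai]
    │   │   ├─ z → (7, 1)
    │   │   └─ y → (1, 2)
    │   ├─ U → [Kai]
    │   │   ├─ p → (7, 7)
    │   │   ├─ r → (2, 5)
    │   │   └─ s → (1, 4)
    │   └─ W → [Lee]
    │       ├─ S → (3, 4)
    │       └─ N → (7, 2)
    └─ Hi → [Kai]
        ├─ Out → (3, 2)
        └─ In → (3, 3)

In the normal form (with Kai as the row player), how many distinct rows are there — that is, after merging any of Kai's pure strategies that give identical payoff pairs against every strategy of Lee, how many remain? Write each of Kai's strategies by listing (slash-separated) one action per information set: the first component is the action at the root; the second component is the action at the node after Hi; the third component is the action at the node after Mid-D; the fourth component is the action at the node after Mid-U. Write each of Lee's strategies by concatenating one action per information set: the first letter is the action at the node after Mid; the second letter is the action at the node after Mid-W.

8

Kai has 24 pure strategies: Mid/Out/z/p, Mid/Out/z/r, Mid/Out/z/s, Mid/Out/y/p, Mid/Out/y/r, Mid/Out/y/s, Mid/In/z/p, Mid/In/z/r, Mid/In/z/s, Mid/In/y/p, Mid/In/y/r, Mid/In/y/s, Hi/Out/z/p, Hi/Out/z/r, Hi/Out/z/s, Hi/Out/y/p, Hi/Out/y/r, Hi/Out/y/s, Hi/In/z/p, Hi/In/z/r, Hi/In/z/s, Hi/In/y/p, Hi/In/y/r, Hi/In/y/s. Columns: DS, DN, US, UN, WS, WN.
{Mid/Out/z/p, Mid/In/z/p} → row (7,1) (7,1) (7,7) (7,7) (3,4) (7,2)
{Mid/Out/z/r, Mid/In/z/r} → row (7,1) (7,1) (2,5) (2,5) (3,4) (7,2)
{Mid/Out/z/s, Mid/In/z/s} → row (7,1) (7,1) (1,4) (1,4) (3,4) (7,2)
{Mid/Out/y/p, Mid/In/y/p} → row (1,2) (1,2) (7,7) (7,7) (3,4) (7,2)
{Mid/Out/y/r, Mid/In/y/r} → row (1,2) (1,2) (2,5) (2,5) (3,4) (7,2)
{Mid/Out/y/s, Mid/In/y/s} → row (1,2) (1,2) (1,4) (1,4) (3,4) (7,2)
{Hi/Out/z/p, Hi/Out/z/r, Hi/Out/z/s, Hi/Out/y/p, Hi/Out/y/r, Hi/Out/y/s} → row (3,2) (3,2) (3,2) (3,2) (3,2) (3,2)
{Hi/In/z/p, Hi/In/z/r, Hi/In/z/s, Hi/In/y/p, Hi/In/y/r, Hi/In/y/s} → row (3,3) (3,3) (3,3) (3,3) (3,3) (3,3)
That's 8 distinct rows out of 24 strategies.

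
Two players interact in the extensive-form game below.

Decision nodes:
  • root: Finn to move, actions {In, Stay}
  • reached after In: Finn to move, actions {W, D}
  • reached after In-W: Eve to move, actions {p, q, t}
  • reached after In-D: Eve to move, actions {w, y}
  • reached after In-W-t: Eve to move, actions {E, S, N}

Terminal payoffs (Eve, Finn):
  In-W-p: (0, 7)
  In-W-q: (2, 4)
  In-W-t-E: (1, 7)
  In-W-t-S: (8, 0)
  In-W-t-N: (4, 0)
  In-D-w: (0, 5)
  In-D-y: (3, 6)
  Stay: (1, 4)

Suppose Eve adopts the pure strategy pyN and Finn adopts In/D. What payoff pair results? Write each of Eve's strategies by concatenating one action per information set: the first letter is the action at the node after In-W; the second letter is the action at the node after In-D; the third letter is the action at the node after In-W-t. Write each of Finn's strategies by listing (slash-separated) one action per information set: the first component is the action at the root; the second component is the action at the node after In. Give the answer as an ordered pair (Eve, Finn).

Trace the play path from the root:
  Finn plays In
  Finn plays D at [In]
  Eve plays y at [In-D]
→ terminal payoff (3, 6).
(Eve's choice at the node after In-W is never reached on this path, so it doesn't affect the outcome.)

(3, 6)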